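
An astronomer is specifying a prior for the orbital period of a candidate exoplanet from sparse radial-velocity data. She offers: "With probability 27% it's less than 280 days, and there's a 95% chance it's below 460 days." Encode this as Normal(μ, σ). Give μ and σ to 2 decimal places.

For Normal(μ,σ), the p-quantile is μ + z_p·σ. Here z_{0.27} = -0.6128, z_{0.95} = 1.645.
So 280 = μ − 0.6128σ and 460 = μ + 1.645σ.
Subtracting: σ = (460 − 280)/(1.645 − (-0.6128)) = 79.73.
Then μ = 280 − (-0.6128)·79.73 = 328.86.

μ = 328.86, σ = 79.73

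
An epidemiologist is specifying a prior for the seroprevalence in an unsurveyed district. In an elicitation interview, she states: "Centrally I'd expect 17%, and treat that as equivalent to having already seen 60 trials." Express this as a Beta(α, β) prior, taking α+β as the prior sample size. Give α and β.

Under the effective-sample-size interpretation, Beta(α, β) has prior mean α/(α+β) and prior sample size α+β.
So α+β = 60 and α/(α+β) = 0.17, giving α = 0.17·60 = 10.2 and β = 60 − 10.2 = 49.8.

α = 10.2, β = 49.8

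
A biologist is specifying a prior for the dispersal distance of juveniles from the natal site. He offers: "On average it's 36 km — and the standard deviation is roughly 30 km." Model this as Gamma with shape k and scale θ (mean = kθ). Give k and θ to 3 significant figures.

k ≈ 1.44, θ ≈ 25

For Gamma(k, scale θ): mean = kθ, variance = kθ², so CV = 1/√k.
CV = SD/mean = 30/36 = 0.8333, hence k = 1/CV² = 1.44.
Then θ = mean/k = 36/1.44 = 25.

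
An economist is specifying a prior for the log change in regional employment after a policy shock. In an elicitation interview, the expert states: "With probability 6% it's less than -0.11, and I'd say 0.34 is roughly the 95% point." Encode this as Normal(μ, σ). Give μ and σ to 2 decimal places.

For Normal(μ,σ), the p-quantile is μ + z_p·σ. Here z_{0.06} = -1.555, z_{0.95} = 1.645.
So -0.11 = μ − 1.555σ and 0.34 = μ + 1.645σ.
Subtracting: σ = (0.34 − -0.11)/(1.645 − (-1.555)) = 0.14.
Then μ = -0.11 − (-1.555)·0.14 = 0.11.

μ = 0.11, σ = 0.14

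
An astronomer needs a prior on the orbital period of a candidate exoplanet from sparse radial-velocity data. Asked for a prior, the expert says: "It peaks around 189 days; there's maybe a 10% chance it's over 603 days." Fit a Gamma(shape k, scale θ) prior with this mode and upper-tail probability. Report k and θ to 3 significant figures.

Gamma(k,θ) with k>1 has mode (k−1)θ, so θ = 189/(k−1).
Need P(X < 603) = 0.9 with θ tied to k this way. Start at k = 2, θ = 189: P(X<603) ≈ 0.828.
Too low — raise k to concentrate. Iterating converges to k ≈ 2.4.
Then θ = 189/(2.4−1) ≈ 135.

k ≈ 2.4, θ ≈ 135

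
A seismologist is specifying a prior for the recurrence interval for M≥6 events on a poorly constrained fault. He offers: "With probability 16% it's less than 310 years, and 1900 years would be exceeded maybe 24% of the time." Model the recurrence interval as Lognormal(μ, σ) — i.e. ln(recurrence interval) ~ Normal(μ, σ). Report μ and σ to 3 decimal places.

μ ≈ 6.797, σ ≈ 1.066

If T ~ Lognormal(μ,σ) then ln T ~ Normal(μ,σ), so the p-quantile of ln T is μ + z_p·σ.
ln(310) = 5.737 and ln(1900) = 7.55; z_{0.16} = -0.9945, z_{0.76} = 0.7063.
σ = (7.55 − 5.737)/(0.7063 − (-0.9945)) = 1.066.
μ = 5.737 − (-0.9945)·1.066 = 6.797.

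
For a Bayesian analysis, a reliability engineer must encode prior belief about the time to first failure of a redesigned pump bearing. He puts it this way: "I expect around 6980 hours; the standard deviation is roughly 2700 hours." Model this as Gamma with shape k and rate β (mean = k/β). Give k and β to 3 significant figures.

For Gamma(k, rate β): mean = k/β, variance = k/β², so CV = 1/√k.
CV = SD/mean = 2700/6980 = 0.3868, hence k = 1/CV² = 6.68.
Then β = k/mean = 6.68/6980 = 0.000957.

k ≈ 6.68, β ≈ 0.000957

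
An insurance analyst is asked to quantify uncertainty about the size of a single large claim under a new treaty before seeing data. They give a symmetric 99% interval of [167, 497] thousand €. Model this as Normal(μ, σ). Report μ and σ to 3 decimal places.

A symmetric 99% interval runs μ ± z·σ with z = 2.576.
Half-width = 165, so σ = 165/2.576 = 64.057.
μ is the interval midpoint, 332.000.

μ = 332.000, σ = 64.057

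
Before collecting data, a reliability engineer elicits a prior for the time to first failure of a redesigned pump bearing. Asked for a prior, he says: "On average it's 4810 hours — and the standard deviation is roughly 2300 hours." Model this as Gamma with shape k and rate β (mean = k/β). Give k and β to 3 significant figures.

k ≈ 4.37, β ≈ 0.000909

For Gamma(k, rate β): mean = k/β, variance = k/β², so CV = 1/√k.
CV = SD/mean = 2300/4810 = 0.4782, hence k = 1/CV² = 4.37.
Then β = k/mean = 4.37/4810 = 0.000909.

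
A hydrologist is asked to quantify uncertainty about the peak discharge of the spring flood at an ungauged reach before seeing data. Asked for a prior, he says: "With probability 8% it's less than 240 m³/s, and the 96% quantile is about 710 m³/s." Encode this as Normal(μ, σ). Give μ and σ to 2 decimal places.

For Normal(μ,σ), the p-quantile is μ + z_p·σ. Here z_{0.08} = -1.405, z_{0.96} = 1.751.
So 240 = μ − 1.405σ and 710 = μ + 1.751σ.
Subtracting: σ = (710 − 240)/(1.751 − (-1.405)) = 148.93.
Then μ = 240 − (-1.405)·148.93 = 449.26.

μ = 449.26, σ = 148.93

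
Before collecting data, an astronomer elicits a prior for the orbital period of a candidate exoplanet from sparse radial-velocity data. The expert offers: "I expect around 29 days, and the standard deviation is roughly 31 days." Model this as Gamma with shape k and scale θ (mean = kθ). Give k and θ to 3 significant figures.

k ≈ 0.875, θ ≈ 33.1

For Gamma(k, scale θ): mean = kθ, variance = kθ², so CV = 1/√k.
CV = SD/mean = 31/29 = 1.069, hence k = 1/CV² = 0.875.
Then θ = mean/k = 29/0.875 = 33.1.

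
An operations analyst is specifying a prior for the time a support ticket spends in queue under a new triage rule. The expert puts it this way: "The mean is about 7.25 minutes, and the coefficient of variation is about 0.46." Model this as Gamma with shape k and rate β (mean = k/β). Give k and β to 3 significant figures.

k ≈ 4.73, β ≈ 0.652

For Gamma(k, rate β): mean = k/β, variance = k/β², so CV = 1/√k.
CV = 0.46, hence k = 1/CV² = 4.73.
Then β = k/mean = 4.73/7.25 = 0.652.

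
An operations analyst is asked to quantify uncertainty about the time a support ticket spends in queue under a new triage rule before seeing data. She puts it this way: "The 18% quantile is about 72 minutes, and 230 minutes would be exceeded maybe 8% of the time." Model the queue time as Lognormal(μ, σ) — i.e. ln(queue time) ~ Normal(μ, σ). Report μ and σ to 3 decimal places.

μ ≈ 4.735, σ ≈ 0.501

If T ~ Lognormal(μ,σ) then ln T ~ Normal(μ,σ), so the p-quantile of ln T is μ + z_p·σ.
ln(72) = 4.277 and ln(230) = 5.438; z_{0.18} = -0.9154, z_{0.92} = 1.405.
σ = (5.438 − 4.277)/(1.405 − (-0.9154)) = 0.501.
μ = 4.277 − (-0.9154)·0.501 = 4.735.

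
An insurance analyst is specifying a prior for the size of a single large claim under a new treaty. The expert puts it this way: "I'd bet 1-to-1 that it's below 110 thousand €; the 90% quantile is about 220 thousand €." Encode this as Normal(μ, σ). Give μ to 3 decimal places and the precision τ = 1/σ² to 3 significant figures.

For Normal(μ,σ), the p-quantile is μ + z_p·σ. Here z_{0.5} = 0, z_{0.9} = 1.282.
So 110 = μ + 0σ and 220 = μ + 1.282σ.
Subtracting: σ = (220 − 110)/(1.282 − (0)) = 85.833.
Then μ = 110 − (0)·85.833 = 110.000.
Precision τ = 1/σ² = 1/85.83² = 0.000136.

μ = 110.000, τ = 0.000136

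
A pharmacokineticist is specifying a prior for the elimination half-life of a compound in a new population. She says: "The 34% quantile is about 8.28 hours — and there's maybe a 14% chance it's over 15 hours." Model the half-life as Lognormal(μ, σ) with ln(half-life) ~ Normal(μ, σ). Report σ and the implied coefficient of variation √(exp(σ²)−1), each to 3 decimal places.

σ ≈ 0.398, CV ≈ 0.414

If T ~ Lognormal(μ,σ) then ln T ~ Normal(μ,σ), so the p-quantile of ln T is μ + z_p·σ.
ln(8.28) = 2.114 and ln(15) = 2.708; z_{0.34} = -0.4125, z_{0.86} = 1.08.
σ = (2.708 − 2.114)/(1.08 − (-0.4125)) = 0.398.
μ = 2.114 − (-0.4125)·0.398 = 2.278.
CV = √(exp(σ²)−1) = √(exp(0.1584)−1) = 0.414.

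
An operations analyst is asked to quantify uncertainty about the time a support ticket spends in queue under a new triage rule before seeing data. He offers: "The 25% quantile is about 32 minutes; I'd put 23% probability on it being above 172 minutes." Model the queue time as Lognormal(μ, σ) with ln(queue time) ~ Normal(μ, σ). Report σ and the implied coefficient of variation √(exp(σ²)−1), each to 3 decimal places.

If T ~ Lognormal(μ,σ) then ln T ~ Normal(μ,σ), so the p-quantile of ln T is μ + z_p·σ.
ln(32) = 3.466 and ln(172) = 5.147; z_{0.25} = -0.6745, z_{0.77} = 0.7388.
σ = (5.147 − 3.466)/(0.7388 − (-0.6745)) = 1.190.
μ = 3.466 − (-0.6745)·1.190 = 4.268.
CV = √(exp(σ²)−1) = √(exp(1.4159)−1) = 1.766.

σ ≈ 1.190, CV ≈ 1.766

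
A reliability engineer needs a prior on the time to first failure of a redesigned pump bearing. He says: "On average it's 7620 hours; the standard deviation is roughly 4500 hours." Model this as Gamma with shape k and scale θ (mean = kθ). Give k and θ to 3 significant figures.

For Gamma(k, scale θ): mean = kθ, variance = kθ², so CV = 1/√k.
CV = SD/mean = 4500/7620 = 0.5906, hence k = 1/CV² = 2.87.
Then θ = mean/k = 7620/2.87 = 2660.

k ≈ 2.87, θ ≈ 2660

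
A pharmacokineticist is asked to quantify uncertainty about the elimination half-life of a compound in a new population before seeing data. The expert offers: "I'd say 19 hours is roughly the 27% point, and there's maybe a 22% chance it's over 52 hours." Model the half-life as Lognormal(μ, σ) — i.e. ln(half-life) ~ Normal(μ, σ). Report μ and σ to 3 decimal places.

μ ≈ 3.390, σ ≈ 0.727

If T ~ Lognormal(μ,σ) then ln T ~ Normal(μ,σ), so the p-quantile of ln T is μ + z_p·σ.
ln(19) = 2.944 and ln(52) = 3.951; z_{0.27} = -0.6128, z_{0.78} = 0.7722.
σ = (3.951 − 2.944)/(0.7722 − (-0.6128)) = 0.727.
μ = 2.944 − (-0.6128)·0.727 = 3.390.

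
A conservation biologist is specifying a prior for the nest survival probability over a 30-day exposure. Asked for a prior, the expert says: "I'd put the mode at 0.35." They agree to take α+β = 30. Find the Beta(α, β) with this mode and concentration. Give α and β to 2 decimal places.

For α,β > 1 the Beta mode is (α−1)/(α+β−2). With α+β = 30, the mode is (α−1)/28.
Set (α−1)/28 = 0.35 → α = 1 + 0.35·28 = 10.80.
β = 30 − α = 19.20.

α = 10.80, β = 19.20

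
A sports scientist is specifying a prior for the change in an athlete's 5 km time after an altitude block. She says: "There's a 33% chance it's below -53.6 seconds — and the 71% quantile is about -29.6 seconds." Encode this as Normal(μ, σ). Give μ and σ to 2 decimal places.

The p-quantile of Normal(μ,σ) is μ + z_p·σ, with z_{0.33} = -0.4399 and z_{0.71} = 0.5534.
Eliminate σ: μ = (z₂·x₁ − z₁·x₂)/(z₂ − z₁) = (0.5534·-53.6 − (-0.4399)·-29.6)/0.9933 = -42.97.
Then σ = (x₂ − x₁)/(z₂ − z₁) = (-29.6 − -53.6)/0.9933 = 24.16.

μ = -42.97, σ = 24.16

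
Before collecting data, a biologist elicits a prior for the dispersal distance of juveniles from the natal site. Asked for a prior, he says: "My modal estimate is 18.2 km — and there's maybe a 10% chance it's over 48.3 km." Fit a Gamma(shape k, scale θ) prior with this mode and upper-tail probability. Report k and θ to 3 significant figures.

Gamma(k,θ) with k>1 has mode (k−1)θ, so θ = 18.2/(k−1).
Need P(X < 48.3) = 0.9 with θ tied to k this way. Start at k = 2, θ = 18.2: P(X<48.3) ≈ 0.743.
Too low — raise k to concentrate. Iterating converges to k ≈ 3.01.
Then θ = 18.2/(3.01−1) ≈ 9.05.

k ≈ 3.01, θ ≈ 9.05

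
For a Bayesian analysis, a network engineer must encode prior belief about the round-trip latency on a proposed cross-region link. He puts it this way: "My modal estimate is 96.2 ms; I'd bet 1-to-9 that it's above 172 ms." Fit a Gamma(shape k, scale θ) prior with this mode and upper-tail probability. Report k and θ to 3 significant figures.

Gamma(k,θ) with k>1 has mode (k−1)θ, so θ = 96.2/(k−1).
Need P(X < 172) = 0.9 with θ tied to k this way. Start at k = 2, θ = 96.2: P(X<172) ≈ 0.534.
Too low — raise k to concentrate. Iterating converges to k ≈ 6.64.
Then θ = 96.2/(6.64−1) ≈ 17.1.

k ≈ 6.64, θ ≈ 17.1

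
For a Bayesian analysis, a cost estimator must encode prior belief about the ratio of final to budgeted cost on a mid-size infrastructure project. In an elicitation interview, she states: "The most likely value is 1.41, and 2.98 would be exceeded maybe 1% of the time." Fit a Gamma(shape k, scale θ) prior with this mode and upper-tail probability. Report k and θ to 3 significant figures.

Gamma(k,θ) with k>1 has mode (k−1)θ, so θ = 1.41/(k−1).
Need P(X < 2.98) = 0.99 with θ tied to k this way. Start at k = 2, θ = 1.41: P(X<2.98) ≈ 0.624.
Too low — raise k to concentrate. Iterating converges to k ≈ 9.68.
Then θ = 1.41/(9.68−1) ≈ 0.162.

k ≈ 9.68, θ ≈ 0.162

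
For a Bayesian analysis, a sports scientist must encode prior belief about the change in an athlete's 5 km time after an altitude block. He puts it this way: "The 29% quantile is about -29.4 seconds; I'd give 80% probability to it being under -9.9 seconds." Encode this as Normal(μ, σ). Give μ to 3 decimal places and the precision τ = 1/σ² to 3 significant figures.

For Normal(μ,σ), the p-quantile is μ + z_p·σ. Here z_{0.29} = -0.5534, z_{0.8} = 0.8416.
So -29.4 = μ − 0.5534σ and -9.9 = μ + 0.8416σ.
Subtracting: σ = (-9.9 − -29.4)/(0.8416 − (-0.5534)) = 13.978.
Then μ = -29.4 − (-0.5534)·13.978 = -21.665.
Precision τ = 1/σ² = 1/13.98² = 0.00512.

μ = -21.665, τ = 0.00512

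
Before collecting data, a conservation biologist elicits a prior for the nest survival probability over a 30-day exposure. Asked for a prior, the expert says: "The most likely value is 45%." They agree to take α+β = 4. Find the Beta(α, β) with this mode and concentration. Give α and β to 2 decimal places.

α = 1.90, β = 2.10

For α,β > 1 the Beta mode is (α−1)/(α+β−2). With α+β = 4, the mode is (α−1)/2.
Set (α−1)/2 = 0.45 → α = 1 + 0.45·2 = 1.90.
β = 4 − α = 2.10.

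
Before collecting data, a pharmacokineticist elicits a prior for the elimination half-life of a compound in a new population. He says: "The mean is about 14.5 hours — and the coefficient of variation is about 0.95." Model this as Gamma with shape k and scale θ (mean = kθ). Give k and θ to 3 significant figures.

For Gamma(k, scale θ): mean = kθ, variance = kθ², so CV = 1/√k.
CV = 0.95, hence k = 1/CV² = 1.11.
Then θ = mean/k = 14.5/1.11 = 13.1.

k ≈ 1.11, θ ≈ 13.1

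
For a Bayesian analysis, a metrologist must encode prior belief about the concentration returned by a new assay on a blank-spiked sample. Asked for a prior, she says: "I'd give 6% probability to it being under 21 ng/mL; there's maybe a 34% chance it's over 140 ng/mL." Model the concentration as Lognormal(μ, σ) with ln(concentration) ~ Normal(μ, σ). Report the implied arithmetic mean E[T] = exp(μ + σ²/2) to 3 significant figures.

If T ~ Lognormal(μ,σ) then ln T ~ Normal(μ,σ), so the p-quantile of ln T is μ + z_p·σ.
ln(21) = 3.045 and ln(140) = 4.942; z_{0.06} = -1.555, z_{0.66} = 0.4125.
σ = (4.942 − 3.045)/(0.4125 − (-1.555)) = 0.964.
μ = 3.045 − (-1.555)·0.964 = 4.544.
E[T] = exp(μ + σ²/2) = exp(4.544 + 0.4650) = 150 ng/mL.

E[T] ≈ 150 ng/mL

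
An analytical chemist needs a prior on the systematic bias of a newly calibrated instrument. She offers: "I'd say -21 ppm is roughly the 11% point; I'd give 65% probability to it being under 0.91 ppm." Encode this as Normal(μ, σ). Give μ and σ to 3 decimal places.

The p-quantile of Normal(μ,σ) is μ + z_p·σ, with z_{0.11} = -1.227 and z_{0.65} = 0.3853.
Eliminate σ: μ = (z₂·x₁ − z₁·x₂)/(z₂ − z₁) = (0.3853·-21 − (-1.227)·0.91)/1.612 = -4.328.
Then σ = (x₂ − x₁)/(z₂ − z₁) = (0.91 − -21)/1.612 = 13.593.

μ = -4.328, σ = 13.593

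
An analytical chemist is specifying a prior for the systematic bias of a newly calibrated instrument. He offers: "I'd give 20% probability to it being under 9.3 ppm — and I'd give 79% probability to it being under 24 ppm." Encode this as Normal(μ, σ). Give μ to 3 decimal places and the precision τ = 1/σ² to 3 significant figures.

μ = 16.807, τ = 0.0126

For Normal(μ,σ), the p-quantile is μ + z_p·σ. Here z_{0.2} = -0.8416, z_{0.79} = 0.8064.
So 9.3 = μ − 0.8416σ and 24 = μ + 0.8064σ.
Subtracting: σ = (24 − 9.3)/(0.8064 − (-0.8416)) = 8.920.
Then μ = 9.3 − (-0.8416)·8.920 = 16.807.
Precision τ = 1/σ² = 1/8.92² = 0.0126.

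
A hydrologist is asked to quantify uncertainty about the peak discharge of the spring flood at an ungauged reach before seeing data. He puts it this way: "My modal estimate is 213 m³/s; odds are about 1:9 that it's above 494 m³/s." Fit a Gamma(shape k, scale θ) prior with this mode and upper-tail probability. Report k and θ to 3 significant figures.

Gamma(k,θ) with k>1 has mode (k−1)θ, so θ = 213/(k−1).
Need P(X < 494) = 0.9 with θ tied to k this way. Start at k = 2, θ = 213: P(X<494) ≈ 0.674.
Too low — raise k to concentrate. Iterating converges to k ≈ 3.72.
Then θ = 213/(3.72−1) ≈ 78.4.

k ≈ 3.72, θ ≈ 78.4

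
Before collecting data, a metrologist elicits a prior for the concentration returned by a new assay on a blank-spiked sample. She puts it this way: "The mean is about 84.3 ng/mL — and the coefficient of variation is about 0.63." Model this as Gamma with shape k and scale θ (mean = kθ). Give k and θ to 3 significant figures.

For Gamma(k, scale θ): mean = kθ, variance = kθ², so CV = 1/√k.
CV = 0.63, hence k = 1/CV² = 2.52.
Then θ = mean/k = 84.3/2.52 = 33.5.

k ≈ 2.52, θ ≈ 33.5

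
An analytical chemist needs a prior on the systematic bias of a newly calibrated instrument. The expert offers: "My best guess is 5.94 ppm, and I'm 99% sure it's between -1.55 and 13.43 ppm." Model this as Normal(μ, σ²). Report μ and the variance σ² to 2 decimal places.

μ = 5.94, σ² = 8.46

A symmetric 99% interval runs μ ± z·σ with z = 2.576.
Half-width = 7.49, so σ = 7.49/2.576 = 2.908 and σ² = 8.46.
μ is the stated best guess, 5.94.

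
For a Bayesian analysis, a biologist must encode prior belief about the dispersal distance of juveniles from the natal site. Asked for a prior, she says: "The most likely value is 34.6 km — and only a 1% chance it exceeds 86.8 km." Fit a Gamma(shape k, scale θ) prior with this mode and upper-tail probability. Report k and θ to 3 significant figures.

k ≈ 6.54, θ ≈ 6.24

Gamma(k,θ) with k>1 has mode (k−1)θ, so θ = 34.6/(k−1).
Need P(X < 86.8) = 0.99 with θ tied to k this way. Start at k = 2, θ = 34.6: P(X<86.8) ≈ 0.714.
Too low — raise k to concentrate. Iterating converges to k ≈ 6.54.
Then θ = 34.6/(6.54−1) ≈ 6.24.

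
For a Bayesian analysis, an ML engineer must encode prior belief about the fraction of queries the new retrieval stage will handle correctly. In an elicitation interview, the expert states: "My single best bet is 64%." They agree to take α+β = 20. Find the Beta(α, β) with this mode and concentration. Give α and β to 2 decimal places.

For α,β > 1 the Beta mode is (α−1)/(α+β−2). With α+β = 20, the mode is (α−1)/18.
Set (α−1)/18 = 0.64 → α = 1 + 0.64·18 = 12.52.
β = 20 − α = 7.48.

α = 12.52, β = 7.48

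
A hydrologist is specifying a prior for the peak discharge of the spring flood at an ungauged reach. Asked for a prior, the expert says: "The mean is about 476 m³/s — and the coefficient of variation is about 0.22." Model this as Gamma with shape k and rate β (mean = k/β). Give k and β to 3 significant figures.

For Gamma(k, rate β): mean = k/β, variance = k/β², so CV = 1/√k.
CV = 0.22, hence k = 1/CV² = 20.7.
Then β = k/mean = 20.7/476 = 0.0434.

k ≈ 20.7, β ≈ 0.0434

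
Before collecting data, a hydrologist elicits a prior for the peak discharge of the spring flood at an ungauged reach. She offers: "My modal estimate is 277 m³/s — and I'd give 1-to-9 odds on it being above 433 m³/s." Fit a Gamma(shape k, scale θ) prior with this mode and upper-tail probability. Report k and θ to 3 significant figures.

Gamma(k,θ) with k>1 has mode (k−1)θ, so θ = 277/(k−1).
Need P(X < 433) = 0.9 with θ tied to k this way. Start at k = 2, θ = 277: P(X<433) ≈ 0.463.
Too low — raise k to concentrate. Iterating converges to k ≈ 10.4.
Then θ = 277/(10.4−1) ≈ 29.5.

k ≈ 10.4, θ ≈ 29.5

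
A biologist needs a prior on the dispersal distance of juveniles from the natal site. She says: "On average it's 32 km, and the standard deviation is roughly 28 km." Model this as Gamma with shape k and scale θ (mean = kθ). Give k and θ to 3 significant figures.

For Gamma(k, scale θ): mean = kθ, variance = kθ², so CV = 1/√k.
CV = SD/mean = 28/32 = 0.875, hence k = 1/CV² = 1.31.
Then θ = mean/k = 32/1.31 = 24.5.

k ≈ 1.31, θ ≈ 24.5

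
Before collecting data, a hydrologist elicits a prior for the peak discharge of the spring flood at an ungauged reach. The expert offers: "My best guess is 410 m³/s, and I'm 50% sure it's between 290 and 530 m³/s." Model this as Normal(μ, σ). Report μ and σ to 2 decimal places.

A symmetric 50% interval runs μ ± z·σ with z = 0.6745.
Half-width = 120, so σ = 120/0.6745 = 177.91.
μ is the stated best guess, 410.00.

μ = 410.00, σ = 177.91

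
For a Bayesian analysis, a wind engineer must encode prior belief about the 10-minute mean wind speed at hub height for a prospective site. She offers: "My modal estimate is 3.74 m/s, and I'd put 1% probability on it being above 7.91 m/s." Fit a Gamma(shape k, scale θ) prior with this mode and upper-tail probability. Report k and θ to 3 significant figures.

Gamma(k,θ) with k>1 has mode (k−1)θ, so θ = 3.74/(k−1).
Need P(X < 7.91) = 0.99 with θ tied to k this way. Start at k = 2, θ = 3.74: P(X<7.91) ≈ 0.624.
Too low — raise k to concentrate. Iterating converges to k ≈ 9.66.
Then θ = 3.74/(9.66−1) ≈ 0.432.

k ≈ 9.66, θ ≈ 0.432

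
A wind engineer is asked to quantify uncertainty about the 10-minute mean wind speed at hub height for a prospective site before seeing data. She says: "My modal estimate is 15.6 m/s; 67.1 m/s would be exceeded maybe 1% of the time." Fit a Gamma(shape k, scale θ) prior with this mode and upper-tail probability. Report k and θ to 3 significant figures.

Gamma(k,θ) with k>1 has mode (k−1)θ, so θ = 15.6/(k−1).
Need P(X < 67.1) = 0.99 with θ tied to k this way. Start at k = 2, θ = 15.6: P(X<67.1) ≈ 0.928.
Too low — raise k to concentrate. Iterating converges to k ≈ 2.92.
Then θ = 15.6/(2.92−1) ≈ 8.11.

k ≈ 2.92, θ ≈ 8.11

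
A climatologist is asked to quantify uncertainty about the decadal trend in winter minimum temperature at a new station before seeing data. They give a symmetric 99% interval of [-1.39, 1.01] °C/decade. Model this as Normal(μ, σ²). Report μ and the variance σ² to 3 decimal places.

A symmetric 99% interval runs μ ± z·σ with z = 2.576.
Half-width = 1.2, so σ = 1.2/2.576 = 0.4659 and σ² = 0.217.
μ is the interval midpoint, -0.190.

μ = -0.190, σ² = 0.217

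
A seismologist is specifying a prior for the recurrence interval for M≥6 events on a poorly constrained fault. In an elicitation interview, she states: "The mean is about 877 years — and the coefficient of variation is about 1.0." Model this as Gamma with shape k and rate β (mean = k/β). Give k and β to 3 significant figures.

For Gamma(k, rate β): mean = k/β, variance = k/β², so CV = 1/√k.
CV = 1.0, hence k = 1/CV² = 1.
Then β = k/mean = 1/877 = 0.00114.

k ≈ 1, β ≈ 0.00114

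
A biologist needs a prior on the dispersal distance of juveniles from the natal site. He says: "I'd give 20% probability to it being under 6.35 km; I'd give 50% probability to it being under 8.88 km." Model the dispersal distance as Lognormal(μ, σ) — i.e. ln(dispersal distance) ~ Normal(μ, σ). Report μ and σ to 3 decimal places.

If T ~ Lognormal(μ,σ) then ln T ~ Normal(μ,σ), so the p-quantile of ln T is μ + z_p·σ.
ln(6.35) = 1.848 and ln(8.88) = 2.184; z_{0.2} = -0.8416, z_{0.5} = 0.
σ = (2.184 − 1.848)/(0 − (-0.8416)) = 0.398.
μ = 1.848 − (-0.8416)·0.398 = 2.184.

μ ≈ 2.184, σ ≈ 0.398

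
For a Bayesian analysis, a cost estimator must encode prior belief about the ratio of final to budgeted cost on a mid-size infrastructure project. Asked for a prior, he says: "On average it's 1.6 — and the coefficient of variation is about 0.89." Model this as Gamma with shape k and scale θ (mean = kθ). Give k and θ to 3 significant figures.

For Gamma(k, scale θ): mean = kθ, variance = kθ², so CV = 1/√k.
CV = 0.89, hence k = 1/CV² = 1.26.
Then θ = mean/k = 1.6/1.26 = 1.27.

k ≈ 1.26, θ ≈ 1.27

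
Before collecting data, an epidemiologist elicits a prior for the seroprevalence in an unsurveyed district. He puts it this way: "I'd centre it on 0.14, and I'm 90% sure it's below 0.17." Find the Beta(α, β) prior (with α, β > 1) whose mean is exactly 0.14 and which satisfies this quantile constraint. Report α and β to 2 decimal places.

With mean 0.14 fixed, write α = 0.14s, β = 0.86s where s = α+β.
Need P(θ < 0.17) = 0.9 under Beta(0.14s, 0.86s). Normal approximation: (q−m)/√(m(1−m)/s) ≈ z_{0.9} = 1.28, so s ≈ 0.14·0.86·(1.28)²/(0.17−0.14)² = 219.7.
At s = 219.7: P(θ<0.17) ≈ 0.896. Adjusting to match 0.9 gives s ≈ 228.39.
So α = 0.14·228.39 ≈ 31.98, β = 0.86·228.39 ≈ 196.42.

α ≈ 31.98, β ≈ 196.42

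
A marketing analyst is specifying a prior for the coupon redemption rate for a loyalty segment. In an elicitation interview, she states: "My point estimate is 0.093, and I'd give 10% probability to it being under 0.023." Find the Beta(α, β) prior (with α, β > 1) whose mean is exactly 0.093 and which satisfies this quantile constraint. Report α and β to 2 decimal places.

With mean 0.093 fixed, write α = 0.093s, β = 0.907s where s = α+β.
Need P(θ < 0.023) = 0.1 under Beta(0.093s, 0.907s). Normal approximation: (q−m)/√(m(1−m)/s) ≈ z_{0.1} = -1.28, so s ≈ 0.093·0.907·(-1.28)²/(0.023−0.093)² = 28.3.
At s = 28.3: P(θ<0.023) ≈ 0.047. Adjusting to match 0.1 gives s ≈ 18.77.
So α = 0.093·18.77 ≈ 1.75, β = 0.907·18.77 ≈ 17.02.

α ≈ 1.75, β ≈ 17.02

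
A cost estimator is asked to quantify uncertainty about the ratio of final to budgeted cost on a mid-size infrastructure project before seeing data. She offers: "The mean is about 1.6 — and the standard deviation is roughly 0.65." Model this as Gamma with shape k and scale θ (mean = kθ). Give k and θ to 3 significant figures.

For Gamma(k, scale θ): mean = kθ, variance = kθ², so CV = 1/√k.
CV = SD/mean = 0.65/1.6 = 0.4062, hence k = 1/CV² = 6.06.
Then θ = mean/k = 1.6/6.06 = 0.264.

k ≈ 6.06, θ ≈ 0.264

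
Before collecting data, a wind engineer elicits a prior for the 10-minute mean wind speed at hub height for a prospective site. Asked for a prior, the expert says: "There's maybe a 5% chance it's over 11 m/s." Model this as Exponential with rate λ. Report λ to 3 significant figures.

λ ≈ 0.272

P(T > 11.0) = e^(−λ·11.0) = 0.05, so λ = −ln(0.05)/11.0 = 0.272.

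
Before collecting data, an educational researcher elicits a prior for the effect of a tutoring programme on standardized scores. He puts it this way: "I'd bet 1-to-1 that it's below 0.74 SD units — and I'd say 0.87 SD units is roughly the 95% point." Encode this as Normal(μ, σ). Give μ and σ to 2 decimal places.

The p-quantile of Normal(μ,σ) is μ + z_p·σ, with z_{0.5} = 0 and z_{0.95} = 1.645.
Eliminate σ: μ = (z₂·x₁ − z₁·x₂)/(z₂ − z₁) = (1.645·0.74 − (0)·0.87)/1.645 = 0.74.
Then σ = (x₂ − x₁)/(z₂ − z₁) = (0.87 − 0.74)/1.645 = 0.08.

μ = 0.74, σ = 0.08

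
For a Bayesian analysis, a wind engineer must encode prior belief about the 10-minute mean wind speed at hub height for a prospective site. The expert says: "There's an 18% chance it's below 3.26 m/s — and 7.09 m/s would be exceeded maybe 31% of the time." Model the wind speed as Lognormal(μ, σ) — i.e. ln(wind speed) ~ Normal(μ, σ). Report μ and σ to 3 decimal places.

If T ~ Lognormal(μ,σ) then ln T ~ Normal(μ,σ), so the p-quantile of ln T is μ + z_p·σ.
ln(3.26) = 1.182 and ln(7.09) = 1.959; z_{0.18} = -0.9154, z_{0.69} = 0.4959.
σ = (1.959 − 1.182)/(0.4959 − (-0.9154)) = 0.551.
μ = 1.182 − (-0.9154)·0.551 = 1.686.

μ ≈ 1.686, σ ≈ 0.551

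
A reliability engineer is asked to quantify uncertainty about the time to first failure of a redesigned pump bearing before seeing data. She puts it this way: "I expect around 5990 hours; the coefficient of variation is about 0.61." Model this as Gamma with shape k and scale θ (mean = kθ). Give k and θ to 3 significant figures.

For Gamma(k, scale θ): mean = kθ, variance = kθ², so CV = 1/√k.
CV = 0.61, hence k = 1/CV² = 2.69.
Then θ = mean/k = 5990/2.69 = 2230.

k ≈ 2.69, θ ≈ 2230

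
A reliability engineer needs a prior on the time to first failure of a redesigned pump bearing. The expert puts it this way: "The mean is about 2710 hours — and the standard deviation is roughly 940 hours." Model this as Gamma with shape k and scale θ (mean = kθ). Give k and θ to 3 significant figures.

For Gamma(k, scale θ): mean = kθ, variance = kθ², so CV = 1/√k.
CV = SD/mean = 940/2710 = 0.3469, hence k = 1/CV² = 8.31.
Then θ = mean/k = 2710/8.31 = 326.

k ≈ 8.31, θ ≈ 326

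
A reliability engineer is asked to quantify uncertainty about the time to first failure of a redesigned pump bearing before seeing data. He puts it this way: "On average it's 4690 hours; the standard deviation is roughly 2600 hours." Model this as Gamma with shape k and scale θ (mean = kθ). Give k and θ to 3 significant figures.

For Gamma(k, scale θ): mean = kθ, variance = kθ², so CV = 1/√k.
CV = SD/mean = 2600/4690 = 0.5544, hence k = 1/CV² = 3.25.
Then θ = mean/k = 4690/3.25 = 1440.

k ≈ 3.25, θ ≈ 1440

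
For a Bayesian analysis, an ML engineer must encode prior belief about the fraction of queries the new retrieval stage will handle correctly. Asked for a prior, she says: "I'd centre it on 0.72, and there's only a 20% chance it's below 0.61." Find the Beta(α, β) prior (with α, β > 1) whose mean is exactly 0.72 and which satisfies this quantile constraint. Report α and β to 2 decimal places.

α ≈ 7.83, β ≈ 3.04

With mean 0.72 fixed, write α = 0.72s, β = 0.28s where s = α+β.
Need P(θ < 0.61) = 0.2 under Beta(0.72s, 0.28s). Normal approximation: (q−m)/√(m(1−m)/s) ≈ z_{0.2} = -0.842, so s ≈ 0.72·0.28·(-0.842)²/(0.61−0.72)² = 11.8.
At s = 11.8: P(θ<0.61) ≈ 0.192. Adjusting to match 0.2 gives s ≈ 10.87.
So α = 0.72·10.87 ≈ 7.83, β = 0.28·10.87 ≈ 3.04.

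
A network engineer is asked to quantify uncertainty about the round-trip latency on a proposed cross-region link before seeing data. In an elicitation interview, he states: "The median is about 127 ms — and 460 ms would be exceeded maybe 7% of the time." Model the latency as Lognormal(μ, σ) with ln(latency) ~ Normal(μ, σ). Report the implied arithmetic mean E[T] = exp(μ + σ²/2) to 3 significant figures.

E[T] ≈ 186 ms

If T ~ Lognormal(μ,σ) then ln T ~ Normal(μ,σ), so the p-quantile of ln T is μ + z_p·σ.
ln(127) = 4.844 and ln(460) = 6.131; z_{0.5} = 0, z_{0.93} = 1.476.
σ = (6.131 − 4.844)/(1.476 − (0)) = 0.872.
μ = 4.844 − (0)·0.872 = 4.844.
E[T] = exp(μ + σ²/2) = exp(4.844 + 0.3803) = 186 ms.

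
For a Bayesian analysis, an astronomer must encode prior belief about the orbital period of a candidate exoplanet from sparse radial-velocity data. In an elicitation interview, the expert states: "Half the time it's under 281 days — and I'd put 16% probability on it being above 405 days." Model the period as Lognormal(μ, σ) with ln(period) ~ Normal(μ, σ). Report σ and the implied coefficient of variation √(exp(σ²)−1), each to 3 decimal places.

If T ~ Lognormal(μ,σ) then ln T ~ Normal(μ,σ), so the p-quantile of ln T is μ + z_p·σ.
ln(281) = 5.638 and ln(405) = 6.004; z_{0.5} = 0, z_{0.84} = 0.9945.
σ = (6.004 − 5.638)/(0.9945 − (0)) = 0.368.
μ = 5.638 − (0)·0.368 = 5.638.
CV = √(exp(σ²)−1) = √(exp(0.1351)−1) = 0.380.

σ ≈ 0.368, CV ≈ 0.380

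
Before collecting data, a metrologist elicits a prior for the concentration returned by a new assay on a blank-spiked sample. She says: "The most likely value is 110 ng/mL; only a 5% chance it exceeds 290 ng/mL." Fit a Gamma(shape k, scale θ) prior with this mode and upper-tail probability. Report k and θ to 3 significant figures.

k ≈ 3.87, θ ≈ 38.3

Gamma(k,θ) with k>1 has mode (k−1)θ, so θ = 110/(k−1).
Need P(X < 290) = 0.95 with θ tied to k this way. Start at k = 2, θ = 110: P(X<290) ≈ 0.740.
Too low — raise k to concentrate. Iterating converges to k ≈ 3.87.
Then θ = 110/(3.87−1) ≈ 38.3.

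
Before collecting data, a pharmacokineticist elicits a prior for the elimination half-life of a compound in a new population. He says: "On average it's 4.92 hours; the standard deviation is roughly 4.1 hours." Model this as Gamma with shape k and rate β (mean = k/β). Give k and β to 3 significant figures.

For Gamma(k, rate β): mean = k/β, variance = k/β², so CV = 1/√k.
CV = SD/mean = 4.1/4.92 = 0.8333, hence k = 1/CV² = 1.44.
Then β = k/mean = 1.44/4.92 = 0.293.

k ≈ 1.44, β ≈ 0.293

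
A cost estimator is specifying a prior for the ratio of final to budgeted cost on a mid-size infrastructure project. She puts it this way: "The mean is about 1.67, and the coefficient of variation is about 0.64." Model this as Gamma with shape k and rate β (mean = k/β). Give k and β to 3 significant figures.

For Gamma(k, rate β): mean = k/β, variance = k/β², so CV = 1/√k.
CV = 0.64, hence k = 1/CV² = 2.44.
Then β = k/mean = 2.44/1.67 = 1.46.

k ≈ 2.44, β ≈ 1.46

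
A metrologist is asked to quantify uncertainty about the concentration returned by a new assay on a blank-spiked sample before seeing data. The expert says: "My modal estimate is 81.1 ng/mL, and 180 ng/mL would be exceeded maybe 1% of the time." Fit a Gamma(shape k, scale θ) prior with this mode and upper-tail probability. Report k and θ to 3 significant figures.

Gamma(k,θ) with k>1 has mode (k−1)θ, so θ = 81.1/(k−1).
Need P(X < 180) = 0.99 with θ tied to k this way. Start at k = 2, θ = 81.1: P(X<180) ≈ 0.650.
Too low — raise k to concentrate. Iterating converges to k ≈ 8.57.
Then θ = 81.1/(8.57−1) ≈ 10.7.

k ≈ 8.57, θ ≈ 10.7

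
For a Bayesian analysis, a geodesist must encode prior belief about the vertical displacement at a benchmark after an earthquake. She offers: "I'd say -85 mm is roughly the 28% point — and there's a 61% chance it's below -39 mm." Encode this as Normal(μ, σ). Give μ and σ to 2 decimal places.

The p-quantile of Normal(μ,σ) is μ + z_p·σ, with z_{0.28} = -0.5828 and z_{0.61} = 0.2793.
Eliminate σ: μ = (z₂·x₁ − z₁·x₂)/(z₂ − z₁) = (0.2793·-85 − (-0.5828)·-39)/0.8622 = -53.90.
Then σ = (x₂ − x₁)/(z₂ − z₁) = (-39 − -85)/0.8622 = 53.35.

μ = -53.90, σ = 53.35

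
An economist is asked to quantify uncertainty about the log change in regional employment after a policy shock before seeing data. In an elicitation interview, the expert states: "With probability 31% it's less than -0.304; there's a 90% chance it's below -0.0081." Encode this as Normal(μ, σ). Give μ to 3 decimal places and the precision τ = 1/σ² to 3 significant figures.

The p-quantile of Normal(μ,σ) is μ + z_p·σ, with z_{0.31} = -0.4959 and z_{0.9} = 1.282.
Eliminate σ: μ = (z₂·x₁ − z₁·x₂)/(z₂ − z₁) = (1.282·-0.304 − (-0.4959)·-0.0081)/1.777 = -0.221.
Then σ = (x₂ − x₁)/(z₂ − z₁) = (-0.0081 − -0.304)/1.777 = 0.166.
Precision τ = 1/σ² = 1/0.1665² = 36.1.

μ = -0.221, τ = 36.1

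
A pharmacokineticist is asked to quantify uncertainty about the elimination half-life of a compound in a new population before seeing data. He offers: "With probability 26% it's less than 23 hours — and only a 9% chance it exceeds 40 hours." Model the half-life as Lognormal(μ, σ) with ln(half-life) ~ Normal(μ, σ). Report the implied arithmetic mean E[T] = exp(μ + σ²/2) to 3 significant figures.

If T ~ Lognormal(μ,σ) then ln T ~ Normal(μ,σ), so the p-quantile of ln T is μ + z_p·σ.
ln(23) = 3.135 and ln(40) = 3.689; z_{0.26} = -0.6433, z_{0.91} = 1.341.
σ = (3.689 − 3.135)/(1.341 − (-0.6433)) = 0.279.
μ = 3.135 − (-0.6433)·0.279 = 3.315.
E[T] = exp(μ + σ²/2) = exp(3.315 + 0.0389) = 28.6 hours.

E[T] ≈ 28.6 hours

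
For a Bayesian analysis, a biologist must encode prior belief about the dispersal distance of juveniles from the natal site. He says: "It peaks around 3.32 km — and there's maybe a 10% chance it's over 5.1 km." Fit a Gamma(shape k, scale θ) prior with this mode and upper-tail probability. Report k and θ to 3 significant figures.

Gamma(k,θ) with k>1 has mode (k−1)θ, so θ = 3.32/(k−1).
Need P(X < 5.1) = 0.9 with θ tied to k this way. Start at k = 2, θ = 3.32: P(X<5.1) ≈ 0.454.
Too low — raise k to concentrate. Iterating converges to k ≈ 11.1.
Then θ = 3.32/(11.1−1) ≈ 0.328.

k ≈ 11.1, θ ≈ 0.328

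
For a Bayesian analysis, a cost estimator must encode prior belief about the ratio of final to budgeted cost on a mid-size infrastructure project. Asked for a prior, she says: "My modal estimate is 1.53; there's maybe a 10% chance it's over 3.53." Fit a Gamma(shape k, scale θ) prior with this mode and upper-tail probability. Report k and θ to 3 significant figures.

Gamma(k,θ) with k>1 has mode (k−1)θ, so θ = 1.53/(k−1).
Need P(X < 3.53) = 0.9 with θ tied to k this way. Start at k = 2, θ = 1.53: P(X<3.53) ≈ 0.671.
Too low — raise k to concentrate. Iterating converges to k ≈ 3.75.
Then θ = 1.53/(3.75−1) ≈ 0.556.

k ≈ 3.75, θ ≈ 0.556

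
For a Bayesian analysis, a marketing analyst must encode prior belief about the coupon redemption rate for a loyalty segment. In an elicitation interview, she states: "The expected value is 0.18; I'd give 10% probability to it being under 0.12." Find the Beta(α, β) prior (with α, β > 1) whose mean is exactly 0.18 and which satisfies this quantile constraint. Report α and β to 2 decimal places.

With mean 0.18 fixed, write α = 0.18s, β = 0.82s where s = α+β.
Need P(θ < 0.12) = 0.1 under Beta(0.18s, 0.82s). Normal approximation: (q−m)/√(m(1−m)/s) ≈ z_{0.1} = -1.28, so s ≈ 0.18·0.82·(-1.28)²/(0.12−0.18)² = 67.3.
At s = 67.3: P(θ<0.12) ≈ 0.088. Adjusting to match 0.1 gives s ≈ 61.31.
So α = 0.18·61.31 ≈ 11.04, β = 0.82·61.31 ≈ 50.28.

α ≈ 11.04, β ≈ 50.28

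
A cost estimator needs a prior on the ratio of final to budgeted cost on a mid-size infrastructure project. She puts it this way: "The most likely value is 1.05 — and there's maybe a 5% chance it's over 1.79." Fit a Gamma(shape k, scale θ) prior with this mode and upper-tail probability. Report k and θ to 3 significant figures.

Gamma(k,θ) with k>1 has mode (k−1)θ, so θ = 1.05/(k−1).
Need P(X < 1.79) = 0.95 with θ tied to k this way. Start at k = 2, θ = 1.05: P(X<1.79) ≈ 0.508.
Too low — raise k to concentrate. Iterating converges to k ≈ 10.8.
Then θ = 1.05/(10.8−1) ≈ 0.107.

k ≈ 10.8, θ ≈ 0.107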